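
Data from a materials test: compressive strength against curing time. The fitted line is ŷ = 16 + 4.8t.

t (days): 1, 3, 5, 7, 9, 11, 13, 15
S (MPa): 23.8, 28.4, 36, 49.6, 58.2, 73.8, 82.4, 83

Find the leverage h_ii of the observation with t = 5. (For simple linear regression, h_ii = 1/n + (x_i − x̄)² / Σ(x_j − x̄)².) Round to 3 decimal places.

t̄ = (1 + 3 + 5 + 7 + 9 + 11 + 13 + 15)/8 = 8
Σ(t − t̄)² = 49 + 25 + 9 + 1 + 1 + 9 + 25 + 49 = 168
h = 1/8 + (-3)²/168 = 0.125 + 0.0535714 = 0.179

h = 0.179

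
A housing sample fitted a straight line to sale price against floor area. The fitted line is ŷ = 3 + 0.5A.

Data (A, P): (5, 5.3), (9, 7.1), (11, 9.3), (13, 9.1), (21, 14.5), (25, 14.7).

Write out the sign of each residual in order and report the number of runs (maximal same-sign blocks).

5 runs

A=5: ŷ = 3 + 0.5·5 = 5.5; e = 5.3 − 5.5 = -0.2
A=9: ŷ = 3 + 0.5·9 = 7.5; e = 7.1 − 7.5 = -0.4
A=11: ŷ = 3 + 0.5·11 = 8.5; e = 9.3 − 8.5 = 0.8
A=13: ŷ = 3 + 0.5·13 = 9.5; e = 9.1 − 9.5 = -0.4
A=21: ŷ = 3 + 0.5·21 = 13.5; e = 14.5 − 13.5 = 1
A=25: ŷ = 3 + 0.5·25 = 15.5; e = 14.7 − 15.5 = -0.8
Signs: − − + − + −
Runs: −×2, +×1, −×1, +×1, −×1 → 5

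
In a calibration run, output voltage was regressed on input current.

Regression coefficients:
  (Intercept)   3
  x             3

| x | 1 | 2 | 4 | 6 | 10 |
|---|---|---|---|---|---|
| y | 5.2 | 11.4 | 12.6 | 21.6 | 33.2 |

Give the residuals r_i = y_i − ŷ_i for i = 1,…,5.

-0.8, 2.4, -2.4, 0.6, 0.2

x=1: ŷ = 3 + 3·1 = 6; r = 5.2 − 6 = -0.8
x=2: ŷ = 3 + 3·2 = 9; r = 11.4 − 9 = 2.4
x=4: ŷ = 3 + 3·4 = 15; r = 12.6 − 15 = -2.4
x=6: ŷ = 3 + 3·6 = 21; r = 21.6 − 21 = 0.6
x=10: ŷ = 3 + 3·10 = 33; r = 33.2 − 33 = 0.2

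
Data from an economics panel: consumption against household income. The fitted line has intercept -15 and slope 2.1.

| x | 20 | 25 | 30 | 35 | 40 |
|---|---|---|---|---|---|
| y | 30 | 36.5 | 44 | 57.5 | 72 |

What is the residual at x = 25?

e = -1

ŷ = -15 + 2.1·25 = 37.5
e = 36.5 − 37.5 = -1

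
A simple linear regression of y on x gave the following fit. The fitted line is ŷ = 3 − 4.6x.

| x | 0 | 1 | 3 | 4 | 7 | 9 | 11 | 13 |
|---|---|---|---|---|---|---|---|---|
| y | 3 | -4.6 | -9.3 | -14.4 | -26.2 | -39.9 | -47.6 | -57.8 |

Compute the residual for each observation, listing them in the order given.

x=0: ŷ = 3 − 4.6·0 = 3; e = 3 − 3 = 0
x=1: ŷ = 3 − 4.6·1 = -1.6; e = -4.6 − (-1.6) = -3
x=3: ŷ = 3 − 4.6·3 = -10.8; e = -9.3 − (-10.8) = 1.5
x=4: ŷ = 3 − 4.6·4 = -15.4; e = -14.4 − (-15.4) = 1
x=7: ŷ = 3 − 4.6·7 = -29.2; e = -26.2 − (-29.2) = 3
x=9: ŷ = 3 − 4.6·9 = -38.4; e = -39.9 − (-38.4) = -1.5
x=11: ŷ = 3 − 4.6·11 = -47.6; e = -47.6 − (-47.6) = 0
x=13: ŷ = 3 − 4.6·13 = -56.8; e = -57.8 − (-56.8) = -1

0, -3, 1.5, 1, 3, -1.5, 0, -1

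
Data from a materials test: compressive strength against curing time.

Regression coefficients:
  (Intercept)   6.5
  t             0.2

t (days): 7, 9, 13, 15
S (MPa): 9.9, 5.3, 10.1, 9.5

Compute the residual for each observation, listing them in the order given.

2, -3, 1, 0

t=7: Ŝ = 6.5 + 0.2·7 = 7.9; e = 9.9 − 7.9 = 2
t=9: Ŝ = 6.5 + 0.2·9 = 8.3; e = 5.3 − 8.3 = -3
t=13: Ŝ = 6.5 + 0.2·13 = 9.1; e = 10.1 − 9.1 = 1
t=15: Ŝ = 6.5 + 0.2·15 = 9.5; e = 9.5 − 9.5 = 0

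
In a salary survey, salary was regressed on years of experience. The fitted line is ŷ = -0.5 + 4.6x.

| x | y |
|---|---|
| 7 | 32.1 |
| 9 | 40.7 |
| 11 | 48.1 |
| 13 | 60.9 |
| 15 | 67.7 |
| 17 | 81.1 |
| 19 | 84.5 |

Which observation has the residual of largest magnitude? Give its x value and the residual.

x = 17, e = 3.4

x=7: ŷ = -0.5 + 4.6·7 = 31.7; e = 32.1 − 31.7 = 0.4
x=9: ŷ = -0.5 + 4.6·9 = 40.9; e = 40.7 − 40.9 = -0.2
x=11: ŷ = -0.5 + 4.6·11 = 50.1; e = 48.1 − 50.1 = -2
x=13: ŷ = -0.5 + 4.6·13 = 59.3; e = 60.9 − 59.3 = 1.6
x=15: ŷ = -0.5 + 4.6·15 = 68.5; e = 67.7 − 68.5 = -0.8
x=17: ŷ = -0.5 + 4.6·17 = 77.7; e = 81.1 − 77.7 = 3.4
x=19: ŷ = -0.5 + 4.6·19 = 86.9; e = 84.5 − 86.9 = -2.4
Largest |e| is 3.4 at x = 17, residual 3.4.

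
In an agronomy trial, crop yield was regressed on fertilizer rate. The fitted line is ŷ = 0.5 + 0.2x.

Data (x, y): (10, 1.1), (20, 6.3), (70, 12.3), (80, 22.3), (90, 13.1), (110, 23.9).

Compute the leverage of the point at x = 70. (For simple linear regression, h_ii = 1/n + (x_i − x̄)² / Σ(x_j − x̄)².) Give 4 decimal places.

h = 0.1723

x̄ = (10 + 20 + 70 + 80 + 90 + 110)/6 = 63.3333
Σ(x − x̄)² = 2844.44 + 1877.78 + 44.4444 + 277.778 + 711.111 + 2177.78 = 7933.33
h = 1/6 + (6.66667)²/7933.33 = 0.166667 + 0.00560224 = 0.1723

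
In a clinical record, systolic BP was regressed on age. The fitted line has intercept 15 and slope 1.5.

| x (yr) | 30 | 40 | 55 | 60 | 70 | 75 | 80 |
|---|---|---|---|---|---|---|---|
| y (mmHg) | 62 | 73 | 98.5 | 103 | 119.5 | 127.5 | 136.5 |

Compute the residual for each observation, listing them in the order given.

2, -2, 1, -2, -0.5, 0, 1.5

x=30: ŷ = 15 + 1.5·30 = 60; r = 62 − 60 = 2
x=40: ŷ = 15 + 1.5·40 = 75; r = 73 − 75 = -2
x=55: ŷ = 15 + 1.5·55 = 97.5; r = 98.5 − 97.5 = 1
x=60: ŷ = 15 + 1.5·60 = 105; r = 103 − 105 = -2
x=70: ŷ = 15 + 1.5·70 = 120; r = 119.5 − 120 = -0.5
x=75: ŷ = 15 + 1.5·75 = 127.5; r = 127.5 − 127.5 = 0
x=80: ŷ = 15 + 1.5·80 = 135; r = 136.5 − 135 = 1.5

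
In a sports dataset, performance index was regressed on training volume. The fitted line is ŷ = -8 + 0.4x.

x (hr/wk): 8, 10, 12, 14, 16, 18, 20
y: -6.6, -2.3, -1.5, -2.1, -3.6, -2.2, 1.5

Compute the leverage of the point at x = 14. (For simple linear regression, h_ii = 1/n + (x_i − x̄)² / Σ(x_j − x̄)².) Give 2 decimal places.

x̄ = (8 + 10 + 12 + 14 + 16 + 18 + 20)/7 = 14
Σ(x − x̄)² = 36 + 16 + 4 + 0 + 4 + 16 + 36 = 112
h = 1/7 + (0)²/112 = 0.142857 + 0 = 0.14

h = 0.14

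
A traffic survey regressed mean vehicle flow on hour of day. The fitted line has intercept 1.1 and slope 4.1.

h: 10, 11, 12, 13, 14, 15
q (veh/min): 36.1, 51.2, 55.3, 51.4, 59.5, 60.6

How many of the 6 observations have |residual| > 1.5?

h=10: ŷ = 1.1 + 4.1·10 = 42.1; r = 36.1 − 42.1 = -6
h=11: ŷ = 1.1 + 4.1·11 = 46.2; r = 51.2 − 46.2 = 5
h=12: ŷ = 1.1 + 4.1·12 = 50.3; r = 55.3 − 50.3 = 5
h=13: ŷ = 1.1 + 4.1·13 = 54.4; r = 51.4 − 54.4 = -3
h=14: ŷ = 1.1 + 4.1·14 = 58.5; r = 59.5 − 58.5 = 1
h=15: ŷ = 1.1 + 4.1·15 = 62.6; r = 60.6 − 62.6 = -2
|r| > 1.5: h=10 (|r|=6), h=11 (|r|=5), h=12 (|r|=5), h=13 (|r|=3), h=15 (|r|=2) → 5

5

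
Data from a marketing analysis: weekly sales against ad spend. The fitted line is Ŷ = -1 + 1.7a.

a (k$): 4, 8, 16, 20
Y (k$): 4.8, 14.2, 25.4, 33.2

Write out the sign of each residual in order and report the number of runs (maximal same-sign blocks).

4 runs

a=4: Ŷ = -1 + 1.7·4 = 5.8; r = 4.8 − 5.8 = -1
a=8: Ŷ = -1 + 1.7·8 = 12.6; r = 14.2 − 12.6 = 1.6
a=16: Ŷ = -1 + 1.7·16 = 26.2; r = 25.4 − 26.2 = -0.8
a=20: Ŷ = -1 + 1.7·20 = 33; r = 33.2 − 33 = 0.2
Signs: − + − +
Runs: −×1, +×1, −×1, +×1 → 4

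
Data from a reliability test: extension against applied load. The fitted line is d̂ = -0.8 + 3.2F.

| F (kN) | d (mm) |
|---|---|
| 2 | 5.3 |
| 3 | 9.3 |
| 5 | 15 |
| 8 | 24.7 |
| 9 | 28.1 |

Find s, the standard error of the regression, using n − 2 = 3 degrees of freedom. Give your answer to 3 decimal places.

F=2: d̂ = -0.8 + 3.2·2 = 5.6; e = 5.3 − 5.6 = -0.3
F=3: d̂ = -0.8 + 3.2·3 = 8.8; e = 9.3 − 8.8 = 0.5
F=5: d̂ = -0.8 + 3.2·5 = 15.2; e = 15 − 15.2 = -0.2
F=8: d̂ = -0.8 + 3.2·8 = 24.8; e = 24.7 − 24.8 = -0.1
F=9: d̂ = -0.8 + 3.2·9 = 28; e = 28.1 − 28 = 0.1
SSE = 0.09 + 0.25 + 0.04 + 0.01 + 0.01 = 0.4
s = √(0.4/3) = √0.133333 ≈ 0.365

s = 0.365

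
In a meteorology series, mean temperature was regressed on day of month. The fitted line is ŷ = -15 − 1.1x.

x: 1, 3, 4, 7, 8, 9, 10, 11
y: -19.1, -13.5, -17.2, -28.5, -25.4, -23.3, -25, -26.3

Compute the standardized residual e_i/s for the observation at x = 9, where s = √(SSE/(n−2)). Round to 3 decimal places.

0.446

x=1: ŷ = -15 − 1.1·1 = -16.1; e = -19.1 − (-16.1) = -3
x=3: ŷ = -15 − 1.1·3 = -18.3; e = -13.5 − (-18.3) = 4.8
x=4: ŷ = -15 − 1.1·4 = -19.4; e = -17.2 − (-19.4) = 2.2
x=7: ŷ = -15 − 1.1·7 = -22.7; e = -28.5 − (-22.7) = -5.8
x=8: ŷ = -15 − 1.1·8 = -23.8; e = -25.4 − (-23.8) = -1.6
x=9: ŷ = -15 − 1.1·9 = -24.9; e = -23.3 − (-24.9) = 1.6
x=10: ŷ = -15 − 1.1·10 = -26; e = -25 − (-26) = 1
x=11: ŷ = -15 − 1.1·11 = -27.1; e = -26.3 − (-27.1) = 0.8
SSE = 9 + 23.04 + 4.84 + 33.64 + 2.56 + 2.56 + 1 + 0.64 = 77.28
s = √(77.28/6) = 3.58887
e/s = 1.6 / 3.58887 = 0.446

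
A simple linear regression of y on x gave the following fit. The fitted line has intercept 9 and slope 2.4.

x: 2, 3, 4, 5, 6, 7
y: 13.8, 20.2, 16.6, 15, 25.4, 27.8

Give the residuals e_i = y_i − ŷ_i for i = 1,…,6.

x=2: ŷ = 9 + 2.4·2 = 13.8; e = 13.8 − 13.8 = 0
x=3: ŷ = 9 + 2.4·3 = 16.2; e = 20.2 − 16.2 = 4
x=4: ŷ = 9 + 2.4·4 = 18.6; e = 16.6 − 18.6 = -2
x=5: ŷ = 9 + 2.4·5 = 21; e = 15 − 21 = -6
x=6: ŷ = 9 + 2.4·6 = 23.4; e = 25.4 − 23.4 = 2
x=7: ŷ = 9 + 2.4·7 = 25.8; e = 27.8 − 25.8 = 2

0, 4, -2, -6, 2, 2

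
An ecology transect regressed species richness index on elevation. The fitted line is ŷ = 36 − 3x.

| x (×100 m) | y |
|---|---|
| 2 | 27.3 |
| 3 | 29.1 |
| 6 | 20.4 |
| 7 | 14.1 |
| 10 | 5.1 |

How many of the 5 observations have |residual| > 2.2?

x=2: ŷ = 36 − 3·2 = 30; e = 27.3 − 30 = -2.7
x=3: ŷ = 36 − 3·3 = 27; e = 29.1 − 27 = 2.1
x=6: ŷ = 36 − 3·6 = 18; e = 20.4 − 18 = 2.4
x=7: ŷ = 36 − 3·7 = 15; e = 14.1 − 15 = -0.9
x=10: ŷ = 36 − 3·10 = 6; e = 5.1 − 6 = -0.9
|e| > 2.2: x=2 (|e|=2.7), x=6 (|e|=2.4) → 2

2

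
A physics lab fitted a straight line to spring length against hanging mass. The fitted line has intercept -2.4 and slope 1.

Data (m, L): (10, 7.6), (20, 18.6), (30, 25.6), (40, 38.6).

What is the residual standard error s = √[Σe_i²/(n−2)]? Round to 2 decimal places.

s = 1.73

m=10: L̂ = -2.4 + 10 = 7.6; e = 7.6 − 7.6 = 0
m=20: L̂ = -2.4 + 20 = 17.6; e = 18.6 − 17.6 = 1
m=30: L̂ = -2.4 + 30 = 27.6; e = 25.6 − 27.6 = -2
m=40: L̂ = -2.4 + 40 = 37.6; e = 38.6 − 37.6 = 1
SSE = 0 + 1 + 4 + 1 = 6
s = √(6/2) = √3 ≈ 1.73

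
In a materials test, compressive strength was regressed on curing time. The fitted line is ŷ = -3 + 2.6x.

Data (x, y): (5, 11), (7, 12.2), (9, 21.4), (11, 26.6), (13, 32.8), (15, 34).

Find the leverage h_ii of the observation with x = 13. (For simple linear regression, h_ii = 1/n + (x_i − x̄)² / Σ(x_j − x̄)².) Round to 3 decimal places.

h = 0.295

x̄ = (5 + 7 + 9 + 11 + 13 + 15)/6 = 10
Σ(x − x̄)² = 25 + 9 + 1 + 1 + 9 + 25 = 70
h = 1/6 + (3)²/70 = 0.166667 + 0.128571 = 0.295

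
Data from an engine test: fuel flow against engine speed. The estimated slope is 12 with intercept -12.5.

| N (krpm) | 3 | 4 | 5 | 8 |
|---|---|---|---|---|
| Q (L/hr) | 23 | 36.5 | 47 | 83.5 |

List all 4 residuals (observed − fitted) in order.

N=3: Q̂ = -12.5 + 12·3 = 23.5; r = 23 − 23.5 = -0.5
N=4: Q̂ = -12.5 + 12·4 = 35.5; r = 36.5 − 35.5 = 1
N=5: Q̂ = -12.5 + 12·5 = 47.5; r = 47 − 47.5 = -0.5
N=8: Q̂ = -12.5 + 12·8 = 83.5; r = 83.5 − 83.5 = 0

-0.5, 1, -0.5, 0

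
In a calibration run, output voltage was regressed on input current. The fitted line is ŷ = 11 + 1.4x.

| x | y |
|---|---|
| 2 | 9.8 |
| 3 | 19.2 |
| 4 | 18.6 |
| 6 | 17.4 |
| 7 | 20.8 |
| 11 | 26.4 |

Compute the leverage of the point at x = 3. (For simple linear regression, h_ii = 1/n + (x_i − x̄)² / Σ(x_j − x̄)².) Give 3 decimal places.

x̄ = (2 + 3 + 4 + 6 + 7 + 11)/6 = 5.5
Σ(x − x̄)² = 12.25 + 6.25 + 2.25 + 0.25 + 2.25 + 30.25 = 53.5
h = 1/6 + (-2.5)²/53.5 = 0.166667 + 0.116822 = 0.283

h = 0.283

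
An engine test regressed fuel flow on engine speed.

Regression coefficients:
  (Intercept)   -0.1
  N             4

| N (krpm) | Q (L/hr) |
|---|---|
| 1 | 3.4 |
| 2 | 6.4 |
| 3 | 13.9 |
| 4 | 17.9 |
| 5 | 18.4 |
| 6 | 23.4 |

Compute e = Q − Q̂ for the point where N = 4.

e = 2

Q̂ = -0.1 + 4·4 = 15.9
e = 17.9 − 15.9 = 2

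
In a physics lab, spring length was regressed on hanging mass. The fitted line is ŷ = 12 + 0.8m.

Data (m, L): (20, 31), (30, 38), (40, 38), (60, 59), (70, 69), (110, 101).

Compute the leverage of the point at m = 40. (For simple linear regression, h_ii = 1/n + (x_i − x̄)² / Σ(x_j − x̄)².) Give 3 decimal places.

m̄ = (20 + 30 + 40 + 60 + 70 + 110)/6 = 55
Σ(m − m̄)² = 1225 + 625 + 225 + 25 + 225 + 3025 = 5350
h = 1/6 + (-15)²/5350 = 0.166667 + 0.0420561 = 0.209

h = 0.209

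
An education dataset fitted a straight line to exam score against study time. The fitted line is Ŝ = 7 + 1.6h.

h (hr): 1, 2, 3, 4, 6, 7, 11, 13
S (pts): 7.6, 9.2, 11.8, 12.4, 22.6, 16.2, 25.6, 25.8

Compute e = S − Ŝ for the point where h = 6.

Ŝ = 7 + 1.6·6 = 16.6
e = 22.6 − 16.6 = 6

e = 6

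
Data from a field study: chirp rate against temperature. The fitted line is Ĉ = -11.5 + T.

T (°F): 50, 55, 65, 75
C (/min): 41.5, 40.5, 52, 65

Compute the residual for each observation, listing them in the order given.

T=50: Ĉ = -11.5 + 50 = 38.5; r = 41.5 − 38.5 = 3
T=55: Ĉ = -11.5 + 55 = 43.5; r = 40.5 − 43.5 = -3
T=65: Ĉ = -11.5 + 65 = 53.5; r = 52 − 53.5 = -1.5
T=75: Ĉ = -11.5 + 75 = 63.5; r = 65 − 63.5 = 1.5

3, -3, -1.5, 1.5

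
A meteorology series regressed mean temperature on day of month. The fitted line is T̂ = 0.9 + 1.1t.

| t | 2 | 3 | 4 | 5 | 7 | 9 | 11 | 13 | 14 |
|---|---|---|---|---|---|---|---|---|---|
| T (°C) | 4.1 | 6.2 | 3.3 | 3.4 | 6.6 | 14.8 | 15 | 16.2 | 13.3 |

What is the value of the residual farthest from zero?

t=2: T̂ = 0.9 + 1.1·2 = 3.1; r = 4.1 − 3.1 = 1
t=3: T̂ = 0.9 + 1.1·3 = 4.2; r = 6.2 − 4.2 = 2
t=4: T̂ = 0.9 + 1.1·4 = 5.3; r = 3.3 − 5.3 = -2
t=5: T̂ = 0.9 + 1.1·5 = 6.4; r = 3.4 − 6.4 = -3
t=7: T̂ = 0.9 + 1.1·7 = 8.6; r = 6.6 − 8.6 = -2
t=9: T̂ = 0.9 + 1.1·9 = 10.8; r = 14.8 − 10.8 = 4
t=11: T̂ = 0.9 + 1.1·11 = 13; r = 15 − 13 = 2
t=13: T̂ = 0.9 + 1.1·13 = 15.2; r = 16.2 − 15.2 = 1
t=14: T̂ = 0.9 + 1.1·14 = 16.3; r = 13.3 − 16.3 = -3
Largest |r| is 4 at t = 9, residual 4.

r = 4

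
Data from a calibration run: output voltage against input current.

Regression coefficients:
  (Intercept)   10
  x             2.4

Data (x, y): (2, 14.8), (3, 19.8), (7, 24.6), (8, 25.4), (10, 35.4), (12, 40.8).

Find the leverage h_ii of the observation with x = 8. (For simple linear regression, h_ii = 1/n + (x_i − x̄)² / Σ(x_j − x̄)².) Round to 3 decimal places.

h = 0.180

x̄ = (2 + 3 + 7 + 8 + 10 + 12)/6 = 7
Σ(x − x̄)² = 25 + 16 + 0 + 1 + 9 + 25 = 76
h = 1/6 + (1)²/76 = 0.166667 + 0.0131579 = 0.180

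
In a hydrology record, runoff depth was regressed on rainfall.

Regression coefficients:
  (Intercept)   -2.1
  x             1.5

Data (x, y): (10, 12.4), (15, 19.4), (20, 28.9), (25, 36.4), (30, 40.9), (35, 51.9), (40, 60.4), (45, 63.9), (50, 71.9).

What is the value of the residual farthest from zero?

x=10: ŷ = -2.1 + 1.5·10 = 12.9; e = 12.4 − 12.9 = -0.5
x=15: ŷ = -2.1 + 1.5·15 = 20.4; e = 19.4 − 20.4 = -1
x=20: ŷ = -2.1 + 1.5·20 = 27.9; e = 28.9 − 27.9 = 1
x=25: ŷ = -2.1 + 1.5·25 = 35.4; e = 36.4 − 35.4 = 1
x=30: ŷ = -2.1 + 1.5·30 = 42.9; e = 40.9 − 42.9 = -2
x=35: ŷ = -2.1 + 1.5·35 = 50.4; e = 51.9 − 50.4 = 1.5
x=40: ŷ = -2.1 + 1.5·40 = 57.9; e = 60.4 − 57.9 = 2.5
x=45: ŷ = -2.1 + 1.5·45 = 65.4; e = 63.9 − 65.4 = -1.5
x=50: ŷ = -2.1 + 1.5·50 = 72.9; e = 71.9 − 72.9 = -1
Largest |e| is 2.5 at x = 40, residual 2.5.

e = 2.5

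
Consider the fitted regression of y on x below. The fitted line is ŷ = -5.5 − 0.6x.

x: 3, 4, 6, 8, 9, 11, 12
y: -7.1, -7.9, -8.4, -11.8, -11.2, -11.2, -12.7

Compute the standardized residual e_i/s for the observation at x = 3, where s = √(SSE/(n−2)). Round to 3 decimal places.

x=3: ŷ = -5.5 − 0.6·3 = -7.3; e = -7.1 − (-7.3) = 0.2
x=4: ŷ = -5.5 − 0.6·4 = -7.9; e = -7.9 − (-7.9) = 0
x=6: ŷ = -5.5 − 0.6·6 = -9.1; e = -8.4 − (-9.1) = 0.7
x=8: ŷ = -5.5 − 0.6·8 = -10.3; e = -11.8 − (-10.3) = -1.5
x=9: ŷ = -5.5 − 0.6·9 = -10.9; e = -11.2 − (-10.9) = -0.3
x=11: ŷ = -5.5 − 0.6·11 = -12.1; e = -11.2 − (-12.1) = 0.9
x=12: ŷ = -5.5 − 0.6·12 = -12.7; e = -12.7 − (-12.7) = 0
SSE = 0.04 + 0 + 0.49 + 2.25 + 0.09 + 0.81 + 0 = 3.68
s = √(3.68/5) = 0.857904
e/s = 0.2 / 0.857904 = 0.233

0.233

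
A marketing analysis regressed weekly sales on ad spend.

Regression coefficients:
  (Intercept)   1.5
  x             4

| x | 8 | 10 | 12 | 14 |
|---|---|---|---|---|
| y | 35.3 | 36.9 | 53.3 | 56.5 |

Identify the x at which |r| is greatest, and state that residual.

x = 10, r = -4.6

x=8: ŷ = 1.5 + 4·8 = 33.5; r = 35.3 − 33.5 = 1.8
x=10: ŷ = 1.5 + 4·10 = 41.5; r = 36.9 − 41.5 = -4.6
x=12: ŷ = 1.5 + 4·12 = 49.5; r = 53.3 − 49.5 = 3.8
x=14: ŷ = 1.5 + 4·14 = 57.5; r = 56.5 − 57.5 = -1
Largest |r| is 4.6 at x = 10, residual -4.6.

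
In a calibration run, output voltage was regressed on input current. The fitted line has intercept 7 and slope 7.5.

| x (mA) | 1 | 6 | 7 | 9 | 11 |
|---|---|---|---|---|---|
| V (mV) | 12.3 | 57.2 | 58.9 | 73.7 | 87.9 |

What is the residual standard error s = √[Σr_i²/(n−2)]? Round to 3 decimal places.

s = 3.437

x=1: ŷ = 7 + 7.5·1 = 14.5; r = 12.3 − 14.5 = -2.2
x=6: ŷ = 7 + 7.5·6 = 52; r = 57.2 − 52 = 5.2
x=7: ŷ = 7 + 7.5·7 = 59.5; r = 58.9 − 59.5 = -0.6
x=9: ŷ = 7 + 7.5·9 = 74.5; r = 73.7 − 74.5 = -0.8
x=11: ŷ = 7 + 7.5·11 = 89.5; r = 87.9 − 89.5 = -1.6
SSE = 4.84 + 27.04 + 0.36 + 0.64 + 2.56 = 35.44
s = √(35.44/3) = √11.8133 ≈ 3.437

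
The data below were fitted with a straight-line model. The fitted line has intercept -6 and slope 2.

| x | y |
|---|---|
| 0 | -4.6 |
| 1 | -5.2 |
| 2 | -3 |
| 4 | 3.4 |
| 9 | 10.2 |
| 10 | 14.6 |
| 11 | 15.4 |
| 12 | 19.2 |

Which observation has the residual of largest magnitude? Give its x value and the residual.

x=0: ŷ = -6 + 2·0 = -6; r = -4.6 − (-6) = 1.4
x=1: ŷ = -6 + 2·1 = -4; r = -5.2 − (-4) = -1.2
x=2: ŷ = -6 + 2·2 = -2; r = -3 − (-2) = -1
x=4: ŷ = -6 + 2·4 = 2; r = 3.4 − 2 = 1.4
x=9: ŷ = -6 + 2·9 = 12; r = 10.2 − 12 = -1.8
x=10: ŷ = -6 + 2·10 = 14; r = 14.6 − 14 = 0.6
x=11: ŷ = -6 + 2·11 = 16; r = 15.4 − 16 = -0.6
x=12: ŷ = -6 + 2·12 = 18; r = 19.2 − 18 = 1.2
Largest |r| is 1.8 at x = 9, residual -1.8.

x = 9, r = -1.8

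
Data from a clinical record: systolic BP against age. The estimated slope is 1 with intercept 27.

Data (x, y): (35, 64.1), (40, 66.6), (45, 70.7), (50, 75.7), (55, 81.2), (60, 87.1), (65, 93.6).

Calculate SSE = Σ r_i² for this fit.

SSE = 11.16

x=35: ŷ = 27 + 35 = 62; r = 64.1 − 62 = 2.1
x=40: ŷ = 27 + 40 = 67; r = 66.6 − 67 = -0.4
x=45: ŷ = 27 + 45 = 72; r = 70.7 − 72 = -1.3
x=50: ŷ = 27 + 50 = 77; r = 75.7 − 77 = -1.3
x=55: ŷ = 27 + 55 = 82; r = 81.2 − 82 = -0.8
x=60: ŷ = 27 + 60 = 87; r = 87.1 − 87 = 0.1
x=65: ŷ = 27 + 65 = 92; r = 93.6 − 92 = 1.6
SSE = 4.41 + 0.16 + 1.69 + 1.69 + 0.64 + 0.01 + 2.56 = 11.16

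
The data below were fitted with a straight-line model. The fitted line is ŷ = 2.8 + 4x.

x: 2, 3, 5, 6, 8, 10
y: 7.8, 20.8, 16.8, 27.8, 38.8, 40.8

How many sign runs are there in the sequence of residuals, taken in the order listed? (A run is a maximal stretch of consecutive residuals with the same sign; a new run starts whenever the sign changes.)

x=2: ŷ = 2.8 + 4·2 = 10.8; e = 7.8 − 10.8 = -3
x=3: ŷ = 2.8 + 4·3 = 14.8; e = 20.8 − 14.8 = 6
x=5: ŷ = 2.8 + 4·5 = 22.8; e = 16.8 − 22.8 = -6
x=6: ŷ = 2.8 + 4·6 = 26.8; e = 27.8 − 26.8 = 1
x=8: ŷ = 2.8 + 4·8 = 34.8; e = 38.8 − 34.8 = 4
x=10: ŷ = 2.8 + 4·10 = 42.8; e = 40.8 − 42.8 = -2
Signs: − + − + + −
Runs: −×1, +×1, −×1, +×2, −×1 → 5

5 runs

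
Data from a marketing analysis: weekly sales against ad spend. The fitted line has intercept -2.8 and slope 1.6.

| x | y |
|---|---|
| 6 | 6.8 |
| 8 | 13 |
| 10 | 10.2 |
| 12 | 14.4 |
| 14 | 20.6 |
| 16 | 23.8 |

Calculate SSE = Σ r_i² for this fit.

SSE = 24

x=6: ŷ = -2.8 + 1.6·6 = 6.8; r = 6.8 − 6.8 = 0
x=8: ŷ = -2.8 + 1.6·8 = 10; r = 13 − 10 = 3
x=10: ŷ = -2.8 + 1.6·10 = 13.2; r = 10.2 − 13.2 = -3
x=12: ŷ = -2.8 + 1.6·12 = 16.4; r = 14.4 − 16.4 = -2
x=14: ŷ = -2.8 + 1.6·14 = 19.6; r = 20.6 − 19.6 = 1
x=16: ŷ = -2.8 + 1.6·16 = 22.8; r = 23.8 − 22.8 = 1
SSE = 0 + 9 + 9 + 4 + 1 + 1 = 24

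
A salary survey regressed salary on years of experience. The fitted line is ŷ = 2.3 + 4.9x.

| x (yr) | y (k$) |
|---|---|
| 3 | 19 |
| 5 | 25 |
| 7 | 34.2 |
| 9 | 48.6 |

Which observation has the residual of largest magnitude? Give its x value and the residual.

x=3: ŷ = 2.3 + 4.9·3 = 17; e = 19 − 17 = 2
x=5: ŷ = 2.3 + 4.9·5 = 26.8; e = 25 − 26.8 = -1.8
x=7: ŷ = 2.3 + 4.9·7 = 36.6; e = 34.2 − 36.6 = -2.4
x=9: ŷ = 2.3 + 4.9·9 = 46.4; e = 48.6 − 46.4 = 2.2
Largest |e| is 2.4 at x = 7, residual -2.4.

x = 7, e = -2.4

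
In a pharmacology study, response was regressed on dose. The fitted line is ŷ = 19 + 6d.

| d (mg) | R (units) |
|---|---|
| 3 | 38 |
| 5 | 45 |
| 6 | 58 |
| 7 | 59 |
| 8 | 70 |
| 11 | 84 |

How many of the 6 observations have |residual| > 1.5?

4

d=3: ŷ = 19 + 6·3 = 37; e = 38 − 37 = 1
d=5: ŷ = 19 + 6·5 = 49; e = 45 − 49 = -4
d=6: ŷ = 19 + 6·6 = 55; e = 58 − 55 = 3
d=7: ŷ = 19 + 6·7 = 61; e = 59 − 61 = -2
d=8: ŷ = 19 + 6·8 = 67; e = 70 − 67 = 3
d=11: ŷ = 19 + 6·11 = 85; e = 84 − 85 = -1
|e| > 1.5: d=5 (|e|=4), d=6 (|e|=3), d=7 (|e|=2), d=8 (|e|=3) → 4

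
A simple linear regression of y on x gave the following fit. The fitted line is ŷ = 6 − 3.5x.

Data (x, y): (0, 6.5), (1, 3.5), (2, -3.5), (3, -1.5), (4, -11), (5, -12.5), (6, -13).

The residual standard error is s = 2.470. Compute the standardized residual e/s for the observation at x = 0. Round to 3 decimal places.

ŷ = 6 − 3.5·0 = 6
e = 6.5 − 6 = 0.5
e/s = 0.5 / 2.470 = 0.202

0.202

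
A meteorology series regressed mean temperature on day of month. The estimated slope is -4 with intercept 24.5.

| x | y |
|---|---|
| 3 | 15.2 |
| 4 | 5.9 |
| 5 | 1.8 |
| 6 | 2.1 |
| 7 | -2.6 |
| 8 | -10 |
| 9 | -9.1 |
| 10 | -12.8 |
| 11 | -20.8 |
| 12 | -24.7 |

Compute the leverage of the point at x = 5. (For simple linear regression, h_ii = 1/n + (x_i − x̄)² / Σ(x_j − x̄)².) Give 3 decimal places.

h = 0.176

x̄ = (3 + 4 + 5 + 6 + 7 + 8 + 9 + 10 + 11 + 12)/10 = 7.5
Σ(x − x̄)² = 20.25 + 12.25 + 6.25 + 2.25 + 0.25 + 0.25 + 2.25 + 6.25 + 12.25 + 20.25 = 82.5
h = 1/10 + (-2.5)²/82.5 = 0.1 + 0.0757576 = 0.176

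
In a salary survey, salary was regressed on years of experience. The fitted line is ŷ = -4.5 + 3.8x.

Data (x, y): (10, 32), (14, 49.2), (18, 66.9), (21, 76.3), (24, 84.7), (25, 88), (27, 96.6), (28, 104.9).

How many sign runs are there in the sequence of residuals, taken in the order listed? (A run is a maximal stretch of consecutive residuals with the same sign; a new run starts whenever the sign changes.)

4 runs

x=10: ŷ = -4.5 + 3.8·10 = 33.5; r = 32 − 33.5 = -1.5
x=14: ŷ = -4.5 + 3.8·14 = 48.7; r = 49.2 − 48.7 = 0.5
x=18: ŷ = -4.5 + 3.8·18 = 63.9; r = 66.9 − 63.9 = 3
x=21: ŷ = -4.5 + 3.8·21 = 75.3; r = 76.3 − 75.3 = 1
x=24: ŷ = -4.5 + 3.8·24 = 86.7; r = 84.7 − 86.7 = -2
x=25: ŷ = -4.5 + 3.8·25 = 90.5; r = 88 − 90.5 = -2.5
x=27: ŷ = -4.5 + 3.8·27 = 98.1; r = 96.6 − 98.1 = -1.5
x=28: ŷ = -4.5 + 3.8·28 = 101.9; r = 104.9 − 101.9 = 3
Signs: − + + + − − − +
Runs: −×1, +×3, −×3, +×1 → 4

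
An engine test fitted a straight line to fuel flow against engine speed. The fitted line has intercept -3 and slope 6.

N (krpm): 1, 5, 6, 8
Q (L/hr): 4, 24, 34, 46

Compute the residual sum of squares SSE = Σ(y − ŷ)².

SSE = 12

N=1: Q̂ = -3 + 6·1 = 3; r = 4 − 3 = 1
N=5: Q̂ = -3 + 6·5 = 27; r = 24 − 27 = -3
N=6: Q̂ = -3 + 6·6 = 33; r = 34 − 33 = 1
N=8: Q̂ = -3 + 6·8 = 45; r = 46 − 45 = 1
SSE = 1 + 9 + 1 + 1 = 12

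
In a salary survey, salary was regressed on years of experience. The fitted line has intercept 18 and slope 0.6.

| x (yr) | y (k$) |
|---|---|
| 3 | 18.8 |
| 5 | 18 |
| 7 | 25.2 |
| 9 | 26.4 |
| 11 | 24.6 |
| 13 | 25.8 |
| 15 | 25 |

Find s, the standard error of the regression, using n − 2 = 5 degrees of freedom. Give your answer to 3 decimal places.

x=3: ŷ = 18 + 0.6·3 = 19.8; r = 18.8 − 19.8 = -1
x=5: ŷ = 18 + 0.6·5 = 21; r = 18 − 21 = -3
x=7: ŷ = 18 + 0.6·7 = 22.2; r = 25.2 − 22.2 = 3
x=9: ŷ = 18 + 0.6·9 = 23.4; r = 26.4 − 23.4 = 3
x=11: ŷ = 18 + 0.6·11 = 24.6; r = 24.6 − 24.6 = 0
x=13: ŷ = 18 + 0.6·13 = 25.8; r = 25.8 − 25.8 = 0
x=15: ŷ = 18 + 0.6·15 = 27; r = 25 − 27 = -2
SSE = 1 + 9 + 9 + 9 + 0 + 0 + 4 = 32
s = √(32/5) = √6.4 ≈ 2.530

s = 2.530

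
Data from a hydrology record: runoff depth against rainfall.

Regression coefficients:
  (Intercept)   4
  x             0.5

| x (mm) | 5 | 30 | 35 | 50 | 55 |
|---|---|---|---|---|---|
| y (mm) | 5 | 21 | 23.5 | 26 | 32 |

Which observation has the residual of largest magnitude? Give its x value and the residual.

x=5: ŷ = 4 + 0.5·5 = 6.5; e = 5 − 6.5 = -1.5
x=30: ŷ = 4 + 0.5·30 = 19; e = 21 − 19 = 2
x=35: ŷ = 4 + 0.5·35 = 21.5; e = 23.5 − 21.5 = 2
x=50: ŷ = 4 + 0.5·50 = 29; e = 26 − 29 = -3
x=55: ŷ = 4 + 0.5·55 = 31.5; e = 32 − 31.5 = 0.5
Largest |e| is 3 at x = 50, residual -3.

x = 50, e = -3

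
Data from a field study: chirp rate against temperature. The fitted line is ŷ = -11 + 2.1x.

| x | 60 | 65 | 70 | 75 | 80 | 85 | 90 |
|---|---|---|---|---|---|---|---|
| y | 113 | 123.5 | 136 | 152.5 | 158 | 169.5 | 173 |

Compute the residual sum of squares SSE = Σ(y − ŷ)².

SSE = 74

x=60: ŷ = -11 + 2.1·60 = 115; e = 113 − 115 = -2
x=65: ŷ = -11 + 2.1·65 = 125.5; e = 123.5 − 125.5 = -2
x=70: ŷ = -11 + 2.1·70 = 136; e = 136 − 136 = 0
x=75: ŷ = -11 + 2.1·75 = 146.5; e = 152.5 − 146.5 = 6
x=80: ŷ = -11 + 2.1·80 = 157; e = 158 − 157 = 1
x=85: ŷ = -11 + 2.1·85 = 167.5; e = 169.5 − 167.5 = 2
x=90: ŷ = -11 + 2.1·90 = 178; e = 173 − 178 = -5
SSE = 4 + 4 + 0 + 36 + 1 + 4 + 25 = 74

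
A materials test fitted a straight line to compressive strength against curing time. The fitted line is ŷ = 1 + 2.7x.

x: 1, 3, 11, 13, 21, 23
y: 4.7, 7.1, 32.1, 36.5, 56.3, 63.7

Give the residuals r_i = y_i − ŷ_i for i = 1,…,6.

1, -2, 1.4, 0.4, -1.4, 0.6

x=1: ŷ = 1 + 2.7·1 = 3.7; r = 4.7 − 3.7 = 1
x=3: ŷ = 1 + 2.7·3 = 9.1; r = 7.1 − 9.1 = -2
x=11: ŷ = 1 + 2.7·11 = 30.7; r = 32.1 − 30.7 = 1.4
x=13: ŷ = 1 + 2.7·13 = 36.1; r = 36.5 − 36.1 = 0.4
x=21: ŷ = 1 + 2.7·21 = 57.7; r = 56.3 − 57.7 = -1.4
x=23: ŷ = 1 + 2.7·23 = 63.1; r = 63.7 − 63.1 = 0.6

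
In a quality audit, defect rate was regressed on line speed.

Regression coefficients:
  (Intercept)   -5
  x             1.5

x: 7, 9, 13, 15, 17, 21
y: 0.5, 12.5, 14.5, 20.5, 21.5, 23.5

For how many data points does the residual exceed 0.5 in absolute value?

5

x=7: ŷ = -5 + 1.5·7 = 5.5; e = 0.5 − 5.5 = -5
x=9: ŷ = -5 + 1.5·9 = 8.5; e = 12.5 − 8.5 = 4
x=13: ŷ = -5 + 1.5·13 = 14.5; e = 14.5 − 14.5 = 0
x=15: ŷ = -5 + 1.5·15 = 17.5; e = 20.5 − 17.5 = 3
x=17: ŷ = -5 + 1.5·17 = 20.5; e = 21.5 − 20.5 = 1
x=21: ŷ = -5 + 1.5·21 = 26.5; e = 23.5 − 26.5 = -3
|e| > 0.5: x=7 (|e|=5), x=9 (|e|=4), x=15 (|e|=3), x=17 (|e|=1), x=21 (|e|=3) → 5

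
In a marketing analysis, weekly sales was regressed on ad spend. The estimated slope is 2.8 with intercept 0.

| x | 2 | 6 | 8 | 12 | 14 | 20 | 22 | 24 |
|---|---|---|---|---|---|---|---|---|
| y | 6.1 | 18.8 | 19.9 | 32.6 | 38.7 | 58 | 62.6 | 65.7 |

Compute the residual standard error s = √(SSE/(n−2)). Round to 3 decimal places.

x=2: ŷ = 2.8·2 = 5.6; e = 6.1 − 5.6 = 0.5
x=6: ŷ = 2.8·6 = 16.8; e = 18.8 − 16.8 = 2
x=8: ŷ = 2.8·8 = 22.4; e = 19.9 − 22.4 = -2.5
x=12: ŷ = 2.8·12 = 33.6; e = 32.6 − 33.6 = -1
x=14: ŷ = 2.8·14 = 39.2; e = 38.7 − 39.2 = -0.5
x=20: ŷ = 2.8·20 = 56; e = 58 − 56 = 2
x=22: ŷ = 2.8·22 = 61.6; e = 62.6 − 61.6 = 1
x=24: ŷ = 2.8·24 = 67.2; e = 65.7 − 67.2 = -1.5
SSE = 0.25 + 4 + 6.25 + 1 + 0.25 + 4 + 1 + 2.25 = 19
s = √(19/6) = √3.16667 ≈ 1.780

s = 1.780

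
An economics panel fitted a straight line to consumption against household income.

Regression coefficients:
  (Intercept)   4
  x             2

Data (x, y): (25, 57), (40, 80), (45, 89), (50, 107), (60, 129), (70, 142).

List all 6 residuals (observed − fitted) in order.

x=25: ŷ = 4 + 2·25 = 54; e = 57 − 54 = 3
x=40: ŷ = 4 + 2·40 = 84; e = 80 − 84 = -4
x=45: ŷ = 4 + 2·45 = 94; e = 89 − 94 = -5
x=50: ŷ = 4 + 2·50 = 104; e = 107 − 104 = 3
x=60: ŷ = 4 + 2·60 = 124; e = 129 − 124 = 5
x=70: ŷ = 4 + 2·70 = 144; e = 142 − 144 = -2

3, -4, -5, 3, 5, -2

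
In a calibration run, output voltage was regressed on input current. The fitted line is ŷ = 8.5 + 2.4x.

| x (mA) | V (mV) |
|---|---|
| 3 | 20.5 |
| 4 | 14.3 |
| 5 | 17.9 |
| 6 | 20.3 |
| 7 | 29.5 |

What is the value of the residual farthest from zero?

e = 4.8

x=3: ŷ = 8.5 + 2.4·3 = 15.7; e = 20.5 − 15.7 = 4.8
x=4: ŷ = 8.5 + 2.4·4 = 18.1; e = 14.3 − 18.1 = -3.8
x=5: ŷ = 8.5 + 2.4·5 = 20.5; e = 17.9 − 20.5 = -2.6
x=6: ŷ = 8.5 + 2.4·6 = 22.9; e = 20.3 − 22.9 = -2.6
x=7: ŷ = 8.5 + 2.4·7 = 25.3; e = 29.5 − 25.3 = 4.2
Largest |e| is 4.8 at x = 3, residual 4.8.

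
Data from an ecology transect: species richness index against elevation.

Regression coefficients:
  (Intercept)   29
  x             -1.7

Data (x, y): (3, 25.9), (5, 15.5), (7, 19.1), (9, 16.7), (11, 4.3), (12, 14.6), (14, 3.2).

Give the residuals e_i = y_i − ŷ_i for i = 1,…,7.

x=3: ŷ = 29 − 1.7·3 = 23.9; e = 25.9 − 23.9 = 2
x=5: ŷ = 29 − 1.7·5 = 20.5; e = 15.5 − 20.5 = -5
x=7: ŷ = 29 − 1.7·7 = 17.1; e = 19.1 − 17.1 = 2
x=9: ŷ = 29 − 1.7·9 = 13.7; e = 16.7 − 13.7 = 3
x=11: ŷ = 29 − 1.7·11 = 10.3; e = 4.3 − 10.3 = -6
x=12: ŷ = 29 − 1.7·12 = 8.6; e = 14.6 − 8.6 = 6
x=14: ŷ = 29 − 1.7·14 = 5.2; e = 3.2 − 5.2 = -2

2, -5, 2, 3, -6, 6, -2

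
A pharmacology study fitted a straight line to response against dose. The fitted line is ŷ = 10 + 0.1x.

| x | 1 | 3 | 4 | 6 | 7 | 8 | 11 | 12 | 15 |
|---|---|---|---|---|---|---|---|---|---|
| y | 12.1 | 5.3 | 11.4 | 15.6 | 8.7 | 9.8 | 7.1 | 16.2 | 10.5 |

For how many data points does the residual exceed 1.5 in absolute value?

x=1: ŷ = 10 + 0.1·1 = 10.1; r = 12.1 − 10.1 = 2
x=3: ŷ = 10 + 0.1·3 = 10.3; r = 5.3 − 10.3 = -5
x=4: ŷ = 10 + 0.1·4 = 10.4; r = 11.4 − 10.4 = 1
x=6: ŷ = 10 + 0.1·6 = 10.6; r = 15.6 − 10.6 = 5
x=7: ŷ = 10 + 0.1·7 = 10.7; r = 8.7 − 10.7 = -2
x=8: ŷ = 10 + 0.1·8 = 10.8; r = 9.8 − 10.8 = -1
x=11: ŷ = 10 + 0.1·11 = 11.1; r = 7.1 − 11.1 = -4
x=12: ŷ = 10 + 0.1·12 = 11.2; r = 16.2 − 11.2 = 5
x=15: ŷ = 10 + 0.1·15 = 11.5; r = 10.5 − 11.5 = -1
|r| > 1.5: x=1 (|r|=2), x=3 (|r|=5), x=6 (|r|=5), x=7 (|r|=2), x=11 (|r|=4), x=12 (|r|=5) → 6

6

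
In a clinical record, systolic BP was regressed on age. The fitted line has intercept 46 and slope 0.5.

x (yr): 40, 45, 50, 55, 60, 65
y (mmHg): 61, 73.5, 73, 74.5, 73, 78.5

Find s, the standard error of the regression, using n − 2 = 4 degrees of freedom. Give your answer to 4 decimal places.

s = 4.0000

x=40: ŷ = 46 + 0.5·40 = 66; e = 61 − 66 = -5
x=45: ŷ = 46 + 0.5·45 = 68.5; e = 73.5 − 68.5 = 5
x=50: ŷ = 46 + 0.5·50 = 71; e = 73 − 71 = 2
x=55: ŷ = 46 + 0.5·55 = 73.5; e = 74.5 − 73.5 = 1
x=60: ŷ = 46 + 0.5·60 = 76; e = 73 − 76 = -3
x=65: ŷ = 46 + 0.5·65 = 78.5; e = 78.5 − 78.5 = 0
SSE = 25 + 25 + 4 + 1 + 9 + 0 = 64
s = √(64/4) = √16 ≈ 4.0000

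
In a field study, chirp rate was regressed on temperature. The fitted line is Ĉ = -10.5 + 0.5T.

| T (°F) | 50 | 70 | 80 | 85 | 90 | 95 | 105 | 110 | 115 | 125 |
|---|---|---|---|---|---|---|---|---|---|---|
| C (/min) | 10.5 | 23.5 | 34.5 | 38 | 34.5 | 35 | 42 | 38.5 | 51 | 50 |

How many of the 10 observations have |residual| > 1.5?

T=50: Ĉ = -10.5 + 0.5·50 = 14.5; e = 10.5 − 14.5 = -4
T=70: Ĉ = -10.5 + 0.5·70 = 24.5; e = 23.5 − 24.5 = -1
T=80: Ĉ = -10.5 + 0.5·80 = 29.5; e = 34.5 − 29.5 = 5
T=85: Ĉ = -10.5 + 0.5·85 = 32; e = 38 − 32 = 6
T=90: Ĉ = -10.5 + 0.5·90 = 34.5; e = 34.5 − 34.5 = 0
T=95: Ĉ = -10.5 + 0.5·95 = 37; e = 35 − 37 = -2
T=105: Ĉ = -10.5 + 0.5·105 = 42; e = 42 − 42 = 0
T=110: Ĉ = -10.5 + 0.5·110 = 44.5; e = 38.5 − 44.5 = -6
T=115: Ĉ = -10.5 + 0.5·115 = 47; e = 51 − 47 = 4
T=125: Ĉ = -10.5 + 0.5·125 = 52; e = 50 − 52 = -2
|e| > 1.5: T=50 (|e|=4), T=80 (|e|=5), T=85 (|e|=6), T=95 (|e|=2), T=110 (|e|=6), T=115 (|e|=4), T=125 (|e|=2) → 7

7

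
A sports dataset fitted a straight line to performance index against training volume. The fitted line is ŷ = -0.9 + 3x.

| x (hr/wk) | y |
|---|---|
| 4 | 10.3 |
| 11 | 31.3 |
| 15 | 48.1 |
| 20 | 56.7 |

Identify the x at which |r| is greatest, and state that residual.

x=4: ŷ = -0.9 + 3·4 = 11.1; r = 10.3 − 11.1 = -0.8
x=11: ŷ = -0.9 + 3·11 = 32.1; r = 31.3 − 32.1 = -0.8
x=15: ŷ = -0.9 + 3·15 = 44.1; r = 48.1 − 44.1 = 4
x=20: ŷ = -0.9 + 3·20 = 59.1; r = 56.7 − 59.1 = -2.4
Largest |r| is 4 at x = 15, residual 4.

x = 15, r = 4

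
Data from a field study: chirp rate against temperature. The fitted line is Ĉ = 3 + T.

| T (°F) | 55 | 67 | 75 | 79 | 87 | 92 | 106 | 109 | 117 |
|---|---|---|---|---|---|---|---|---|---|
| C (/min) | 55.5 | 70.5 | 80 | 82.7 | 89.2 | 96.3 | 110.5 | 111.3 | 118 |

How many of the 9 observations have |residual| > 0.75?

6

T=55: Ĉ = 3 + 55 = 58; r = 55.5 − 58 = -2.5
T=67: Ĉ = 3 + 67 = 70; r = 70.5 − 70 = 0.5
T=75: Ĉ = 3 + 75 = 78; r = 80 − 78 = 2
T=79: Ĉ = 3 + 79 = 82; r = 82.7 − 82 = 0.7
T=87: Ĉ = 3 + 87 = 90; r = 89.2 − 90 = -0.8
T=92: Ĉ = 3 + 92 = 95; r = 96.3 − 95 = 1.3
T=106: Ĉ = 3 + 106 = 109; r = 110.5 − 109 = 1.5
T=109: Ĉ = 3 + 109 = 112; r = 111.3 − 112 = -0.7
T=117: Ĉ = 3 + 117 = 120; r = 118 − 120 = -2
|r| > 0.75: T=55 (|r|=2.5), T=75 (|r|=2), T=87 (|r|=0.8), T=92 (|r|=1.3), T=106 (|r|=1.5), T=117 (|r|=2) → 6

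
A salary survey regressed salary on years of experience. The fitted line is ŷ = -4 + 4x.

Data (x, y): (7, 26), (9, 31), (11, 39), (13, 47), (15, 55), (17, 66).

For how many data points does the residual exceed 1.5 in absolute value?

2

x=7: ŷ = -4 + 4·7 = 24; e = 26 − 24 = 2
x=9: ŷ = -4 + 4·9 = 32; e = 31 − 32 = -1
x=11: ŷ = -4 + 4·11 = 40; e = 39 − 40 = -1
x=13: ŷ = -4 + 4·13 = 48; e = 47 − 48 = -1
x=15: ŷ = -4 + 4·15 = 56; e = 55 − 56 = -1
x=17: ŷ = -4 + 4·17 = 64; e = 66 − 64 = 2
|e| > 1.5: x=7 (|e|=2), x=17 (|e|=2) → 2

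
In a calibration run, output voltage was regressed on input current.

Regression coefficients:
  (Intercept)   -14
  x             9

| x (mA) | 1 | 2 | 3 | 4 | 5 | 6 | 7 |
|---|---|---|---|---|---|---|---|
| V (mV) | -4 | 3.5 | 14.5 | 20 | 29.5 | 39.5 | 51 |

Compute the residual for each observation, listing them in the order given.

x=1: V̂ = -14 + 9·1 = -5; e = -4 − (-5) = 1
x=2: V̂ = -14 + 9·2 = 4; e = 3.5 − 4 = -0.5
x=3: V̂ = -14 + 9·3 = 13; e = 14.5 − 13 = 1.5
x=4: V̂ = -14 + 9·4 = 22; e = 20 − 22 = -2
x=5: V̂ = -14 + 9·5 = 31; e = 29.5 − 31 = -1.5
x=6: V̂ = -14 + 9·6 = 40; e = 39.5 − 40 = -0.5
x=7: V̂ = -14 + 9·7 = 49; e = 51 − 49 = 2

1, -0.5, 1.5, -2, -1.5, -0.5, 2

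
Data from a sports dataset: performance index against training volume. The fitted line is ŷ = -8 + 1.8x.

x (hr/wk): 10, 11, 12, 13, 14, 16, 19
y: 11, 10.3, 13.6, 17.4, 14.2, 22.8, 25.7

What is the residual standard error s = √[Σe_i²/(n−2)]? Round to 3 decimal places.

s = 2.025

x=10: ŷ = -8 + 1.8·10 = 10; e = 11 − 10 = 1
x=11: ŷ = -8 + 1.8·11 = 11.8; e = 10.3 − 11.8 = -1.5
x=12: ŷ = -8 + 1.8·12 = 13.6; e = 13.6 − 13.6 = 0
x=13: ŷ = -8 + 1.8·13 = 15.4; e = 17.4 − 15.4 = 2
x=14: ŷ = -8 + 1.8·14 = 17.2; e = 14.2 − 17.2 = -3
x=16: ŷ = -8 + 1.8·16 = 20.8; e = 22.8 − 20.8 = 2
x=19: ŷ = -8 + 1.8·19 = 26.2; e = 25.7 − 26.2 = -0.5
SSE = 1 + 2.25 + 0 + 4 + 9 + 4 + 0.25 = 20.5
s = √(20.5/5) = √4.1 ≈ 2.025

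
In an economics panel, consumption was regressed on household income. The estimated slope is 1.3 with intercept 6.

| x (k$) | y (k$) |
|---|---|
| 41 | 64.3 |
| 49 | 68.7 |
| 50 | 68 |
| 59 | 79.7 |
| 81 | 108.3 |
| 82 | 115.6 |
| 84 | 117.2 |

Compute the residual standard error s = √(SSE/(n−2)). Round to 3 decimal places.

s = 3.633

x=41: ŷ = 6 + 1.3·41 = 59.3; e = 64.3 − 59.3 = 5
x=49: ŷ = 6 + 1.3·49 = 69.7; e = 68.7 − 69.7 = -1
x=50: ŷ = 6 + 1.3·50 = 71; e = 68 − 71 = -3
x=59: ŷ = 6 + 1.3·59 = 82.7; e = 79.7 − 82.7 = -3
x=81: ŷ = 6 + 1.3·81 = 111.3; e = 108.3 − 111.3 = -3
x=82: ŷ = 6 + 1.3·82 = 112.6; e = 115.6 − 112.6 = 3
x=84: ŷ = 6 + 1.3·84 = 115.2; e = 117.2 − 115.2 = 2
SSE = 25 + 1 + 9 + 9 + 9 + 9 + 4 = 66
s = √(66/5) = √13.2 ≈ 3.633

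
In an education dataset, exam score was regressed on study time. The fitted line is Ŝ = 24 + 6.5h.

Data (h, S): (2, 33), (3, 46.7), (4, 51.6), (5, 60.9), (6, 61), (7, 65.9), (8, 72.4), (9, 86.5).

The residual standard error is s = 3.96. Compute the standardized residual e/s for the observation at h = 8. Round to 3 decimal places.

-0.909

Ŝ = 24 + 6.5·8 = 76
e = 72.4 − 76 = -3.6
e/s = -3.6 / 3.96 = -0.909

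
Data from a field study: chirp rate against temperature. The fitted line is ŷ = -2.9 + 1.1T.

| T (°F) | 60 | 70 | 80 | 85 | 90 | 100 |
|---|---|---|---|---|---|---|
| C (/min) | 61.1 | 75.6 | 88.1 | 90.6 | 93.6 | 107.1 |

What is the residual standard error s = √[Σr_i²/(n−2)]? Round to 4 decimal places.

s = 2.3184

T=60: ŷ = -2.9 + 1.1·60 = 63.1; r = 61.1 − 63.1 = -2
T=70: ŷ = -2.9 + 1.1·70 = 74.1; r = 75.6 − 74.1 = 1.5
T=80: ŷ = -2.9 + 1.1·80 = 85.1; r = 88.1 − 85.1 = 3
T=85: ŷ = -2.9 + 1.1·85 = 90.6; r = 90.6 − 90.6 = 0
T=90: ŷ = -2.9 + 1.1·90 = 96.1; r = 93.6 − 96.1 = -2.5
T=100: ŷ = -2.9 + 1.1·100 = 107.1; r = 107.1 − 107.1 = 0
SSE = 4 + 2.25 + 9 + 0 + 6.25 + 0 = 21.5
s = √(21.5/4) = √5.375 ≈ 2.3184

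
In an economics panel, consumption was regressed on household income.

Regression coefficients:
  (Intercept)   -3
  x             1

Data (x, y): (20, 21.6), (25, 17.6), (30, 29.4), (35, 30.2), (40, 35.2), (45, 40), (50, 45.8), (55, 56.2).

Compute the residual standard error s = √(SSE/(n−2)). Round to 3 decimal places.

x=20: ŷ = -3 + 20 = 17; e = 21.6 − 17 = 4.6
x=25: ŷ = -3 + 25 = 22; e = 17.6 − 22 = -4.4
x=30: ŷ = -3 + 30 = 27; e = 29.4 − 27 = 2.4
x=35: ŷ = -3 + 35 = 32; e = 30.2 − 32 = -1.8
x=40: ŷ = -3 + 40 = 37; e = 35.2 − 37 = -1.8
x=45: ŷ = -3 + 45 = 42; e = 40 − 42 = -2
x=50: ŷ = -3 + 50 = 47; e = 45.8 − 47 = -1.2
x=55: ŷ = -3 + 55 = 52; e = 56.2 − 52 = 4.2
SSE = 21.16 + 19.36 + 5.76 + 3.24 + 3.24 + 4 + 1.44 + 17.64 = 75.84
s = √(75.84/6) = √12.64 ≈ 3.555

s = 3.555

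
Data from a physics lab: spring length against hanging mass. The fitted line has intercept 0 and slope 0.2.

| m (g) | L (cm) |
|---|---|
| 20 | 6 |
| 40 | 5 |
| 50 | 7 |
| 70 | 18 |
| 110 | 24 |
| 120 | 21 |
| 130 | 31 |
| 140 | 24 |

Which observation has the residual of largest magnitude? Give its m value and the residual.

m=20: ŷ = 0.2·20 = 4; r = 6 − 4 = 2
m=40: ŷ = 0.2·40 = 8; r = 5 − 8 = -3
m=50: ŷ = 0.2·50 = 10; r = 7 − 10 = -3
m=70: ŷ = 0.2·70 = 14; r = 18 − 14 = 4
m=110: ŷ = 0.2·110 = 22; r = 24 − 22 = 2
m=120: ŷ = 0.2·120 = 24; r = 21 − 24 = -3
m=130: ŷ = 0.2·130 = 26; r = 31 − 26 = 5
m=140: ŷ = 0.2·140 = 28; r = 24 − 28 = -4
Largest |r| is 5 at m = 130, residual 5.

m = 130, r = 5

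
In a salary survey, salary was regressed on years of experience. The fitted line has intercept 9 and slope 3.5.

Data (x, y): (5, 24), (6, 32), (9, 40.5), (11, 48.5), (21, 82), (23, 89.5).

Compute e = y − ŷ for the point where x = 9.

e = 0

ŷ = 9 + 3.5·9 = 40.5
e = 40.5 − 40.5 = 0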